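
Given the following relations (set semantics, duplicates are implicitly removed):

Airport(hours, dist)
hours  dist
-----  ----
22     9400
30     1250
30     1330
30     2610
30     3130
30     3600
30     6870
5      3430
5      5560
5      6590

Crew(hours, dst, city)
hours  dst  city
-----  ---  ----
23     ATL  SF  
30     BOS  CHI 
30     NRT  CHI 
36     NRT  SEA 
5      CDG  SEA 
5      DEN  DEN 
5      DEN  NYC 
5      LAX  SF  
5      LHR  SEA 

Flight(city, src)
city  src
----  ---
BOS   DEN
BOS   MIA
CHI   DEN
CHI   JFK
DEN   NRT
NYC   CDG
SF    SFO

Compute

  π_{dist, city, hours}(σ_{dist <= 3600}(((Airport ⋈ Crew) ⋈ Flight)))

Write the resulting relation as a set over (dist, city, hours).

Airport ⋈ Crew (natural join on hours): {(30, 1250, BOS, CHI), (30, 1250, NRT, CHI), (30, 1330, BOS, CHI), (30, 1330, NRT, CHI), (30, 2610, BOS, CHI), (30, 2610, NRT, CHI), (30, 3130, BOS, CHI), (30, 3130, NRT, CHI), (30, 3600, BOS, CHI), (30, 3600, NRT, CHI), (30, 6870, BOS, CHI), (30, 6870, NRT, CHI), (5, 3430, CDG, SEA), (5, 3430, DEN, DEN), (5, 3430, DEN, NYC), (5, 3430, LAX, SF), (5, 3430, LHR, SEA), (5, 5560, CDG, SEA), (5, 5560, DEN, DEN), (5, 5560, DEN, NYC), (5, 5560, LAX, SF), (5, 5560, LHR, SEA), (5, 6590, CDG, SEA), (5, 6590, DEN, DEN), (5, 6590, DEN, NYC), (5, 6590, LAX, SF), (5, 6590, LHR, SEA)}
(Airport ⋈ Crew) ⋈ Flight (natural join on city): {(30, 1250, BOS, CHI, DEN), (30, 1250, BOS, CHI, JFK), (30, 1250, NRT, CHI, DEN), (30, 1250, NRT, CHI, JFK), (30, 1330, BOS, CHI, DEN), (30, 1330, BOS, CHI, JFK), (30, 1330, NRT, CHI, DEN), (30, 1330, NRT, CHI, JFK), (30, 2610, BOS, CHI, DEN), (30, 2610, BOS, CHI, JFK), (30, 2610, NRT, CHI, DEN), (30, 2610, NRT, CHI, JFK), (30, 3130, BOS, CHI, DEN), (30, 3130, BOS, CHI, JFK), (30, 3130, NRT, CHI, DEN), (30, 3130, NRT, CHI, JFK), (30, 3600, BOS, CHI, DEN), (30, 3600, BOS, CHI, JFK), (30, 3600, NRT, CHI, DEN), (30, 3600, NRT, CHI, JFK), (30, 6870, BOS, CHI, DEN), (30, 6870, BOS, CHI, JFK), (30, 6870, NRT, CHI, DEN), (30, 6870, NRT, CHI, JFK), (5, 3430, DEN, DEN, NRT), (5, 3430, DEN, NYC, CDG), (5, 3430, LAX, SF, SFO), (5, 5560, DEN, DEN, NRT), (5, 5560, DEN, NYC, CDG), (5, 5560, LAX, SF, SFO), (5, 6590, DEN, DEN, NRT), (5, 6590, DEN, NYC, CDG), (5, 6590, LAX, SF, SFO)}
Filtering on dist <= 3600 leaves {(30, 1250, BOS, CHI, DEN), (30, 1250, BOS, CHI, JFK), (30, 1250, NRT, CHI, DEN), (30, 1250, NRT, CHI, JFK), (30, 1330, BOS, CHI, DEN), (30, 1330, BOS, CHI, JFK), (30, 1330, NRT, CHI, DEN), (30, 1330, NRT, CHI, JFK), (30, 2610, BOS, CHI, DEN), (30, 2610, BOS, CHI, JFK), (30, 2610, NRT, CHI, DEN), (30, 2610, NRT, CHI, JFK), (30, 3130, BOS, CHI, DEN), (30, 3130, BOS, CHI, JFK), (30, 3130, NRT, CHI, DEN), (30, 3130, NRT, CHI, JFK), (30, 3600, BOS, CHI, DEN), (30, 3600, BOS, CHI, JFK), (30, 3600, NRT, CHI, DEN), (30, 3600, NRT, CHI, JFK), (5, 3430, DEN, DEN, NRT), (5, 3430, DEN, NYC, CDG), (5, 3430, LAX, SF, SFO)}.
Projecting to dist, city, hours (15 duplicate(s) eliminated): {(1250, CHI, 30), (1330, CHI, 30), (2610, CHI, 30), (3130, CHI, 30), (3430, DEN, 5), (3430, NYC, 5), (3430, SF, 5), (3600, CHI, 30)}

{(1250, CHI, 30), (1330, CHI, 30), (2610, CHI, 30), (3130, CHI, 30), (3430, DEN, 5), (3430, NYC, 5), (3430, SF, 5), (3600, CHI, 30)}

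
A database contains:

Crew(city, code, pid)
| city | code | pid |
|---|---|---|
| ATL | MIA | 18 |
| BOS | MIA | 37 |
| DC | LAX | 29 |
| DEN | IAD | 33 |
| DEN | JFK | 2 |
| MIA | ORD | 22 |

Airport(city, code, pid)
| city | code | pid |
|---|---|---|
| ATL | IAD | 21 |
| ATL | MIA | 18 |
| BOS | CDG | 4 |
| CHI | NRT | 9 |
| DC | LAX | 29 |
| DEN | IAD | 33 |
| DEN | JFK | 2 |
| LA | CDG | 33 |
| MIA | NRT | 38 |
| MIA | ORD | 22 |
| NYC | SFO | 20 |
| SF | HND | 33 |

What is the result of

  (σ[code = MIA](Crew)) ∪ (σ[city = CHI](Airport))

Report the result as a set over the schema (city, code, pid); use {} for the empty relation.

{(ATL, MIA, 18), (BOS, MIA, 37), (CHI, NRT, 9)}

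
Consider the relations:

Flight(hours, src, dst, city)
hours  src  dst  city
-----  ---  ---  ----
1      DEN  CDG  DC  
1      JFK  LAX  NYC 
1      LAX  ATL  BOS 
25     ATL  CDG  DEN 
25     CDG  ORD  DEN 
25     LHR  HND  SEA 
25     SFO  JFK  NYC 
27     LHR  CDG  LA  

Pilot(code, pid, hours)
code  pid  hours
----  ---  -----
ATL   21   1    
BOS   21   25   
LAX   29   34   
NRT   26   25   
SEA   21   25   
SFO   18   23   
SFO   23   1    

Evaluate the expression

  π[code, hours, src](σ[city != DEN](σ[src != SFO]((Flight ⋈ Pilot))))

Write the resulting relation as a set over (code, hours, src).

{(ATL, 1, DEN), (ATL, 1, JFK), (ATL, 1, LAX), (BOS, 25, LHR), (NRT, 25, LHR), (SEA, 25, LHR), (SFO, 1, DEN), (SFO, 1, JFK), (SFO, 1, LAX)}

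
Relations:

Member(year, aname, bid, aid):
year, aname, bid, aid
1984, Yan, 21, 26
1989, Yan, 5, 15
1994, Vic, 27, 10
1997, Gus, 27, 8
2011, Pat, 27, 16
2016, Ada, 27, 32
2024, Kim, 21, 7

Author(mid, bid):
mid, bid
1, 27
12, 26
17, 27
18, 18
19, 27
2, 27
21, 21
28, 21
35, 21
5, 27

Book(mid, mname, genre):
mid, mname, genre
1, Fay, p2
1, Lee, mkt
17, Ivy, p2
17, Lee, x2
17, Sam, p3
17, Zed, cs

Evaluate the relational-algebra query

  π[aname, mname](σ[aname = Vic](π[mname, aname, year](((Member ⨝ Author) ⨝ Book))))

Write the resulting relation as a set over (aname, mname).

{(Vic, Fay), (Vic, Ivy), (Vic, Lee), (Vic, Sam), (Vic, Zed)}

Natural join on bid: {(1984, Yan, 21, 26, 21), (1984, Yan, 21, 26, 28), (1984, Yan, 21, 26, 35), (1994, Vic, 27, 10, 1), (1994, Vic, 27, 10, 17), (1994, Vic, 27, 10, 19), (1994, Vic, 27, 10, 2), (1994, Vic, 27, 10, 5), (1997, Gus, 27, 8, 1), (1997, Gus, 27, 8, 17), (1997, Gus, 27, 8, 19), (1997, Gus, 27, 8, 2), (1997, Gus, 27, 8, 5), (2011, Pat, 27, 16, 1), (2011, Pat, 27, 16, 17), (2011, Pat, 27, 16, 19), (2011, Pat, 27, 16, 2), (2011, Pat, 27, 16, 5), (2016, Ada, 27, 32, 1), (2016, Ada, 27, 32, 17), (2016, Ada, 27, 32, 19), (2016, Ada, 27, 32, 2), (2016, Ada, 27, 32, 5), (2024, Kim, 21, 7, 21), (2024, Kim, 21, 7, 28), (2024, Kim, 21, 7, 35)}
Natural join on mid: {(1994, Vic, 27, 10, 1, Fay, p2), (1994, Vic, 27, 10, 1, Lee, mkt), (1994, Vic, 27, 10, 17, Ivy, p2), (1994, Vic, 27, 10, 17, Lee, x2), (1994, Vic, 27, 10, 17, Sam, p3), (1994, Vic, 27, 10, 17, Zed, cs), (1997, Gus, 27, 8, 1, Fay, p2), (1997, Gus, 27, 8, 1, Lee, mkt), (1997, Gus, 27, 8, 17, Ivy, p2), (1997, Gus, 27, 8, 17, Lee, x2), (1997, Gus, 27, 8, 17, Sam, p3), (1997, Gus, 27, 8, 17, Zed, cs), (2011, Pat, 27, 16, 1, Fay, p2), (2011, Pat, 27, 16, 1, Lee, mkt), (2011, Pat, 27, 16, 17, Ivy, p2), (2011, Pat, 27, 16, 17, Lee, x2), (2011, Pat, 27, 16, 17, Sam, p3), (2011, Pat, 27, 16, 17, Zed, cs), (2016, Ada, 27, 32, 1, Fay, p2), (2016, Ada, 27, 32, 1, Lee, mkt), (2016, Ada, 27, 32, 17, Ivy, p2), (2016, Ada, 27, 32, 17, Lee, x2), (2016, Ada, 27, 32, 17, Sam, p3), (2016, Ada, 27, 32, 17, Zed, cs)}
Keep only column(s) mname, aname, year (4 duplicate(s) eliminated): {(Fay, Ada, 2016), (Fay, Gus, 1997), (Fay, Pat, 2011), (Fay, Vic, 1994), (Ivy, Ada, 2016), (Ivy, Gus, 1997), (Ivy, Pat, 2011), (Ivy, Vic, 1994), (Lee, Ada, 2016), (Lee, Gus, 1997), (Lee, Pat, 2011), (Lee, Vic, 1994), (Sam, Ada, 2016), (Sam, Gus, 1997), (Sam, Pat, 2011), (Sam, Vic, 1994), (Zed, Ada, 2016), (Zed, Gus, 1997), (Zed, Pat, 2011), (Zed, Vic, 1994)}
Filtering on aname = Vic leaves {(Fay, Vic, 1994), (Ivy, Vic, 1994), (Lee, Vic, 1994), (Sam, Vic, 1994), (Zed, Vic, 1994)}.
Keep only column(s) aname, mname: {(Vic, Fay), (Vic, Ivy), (Vic, Lee), (Vic, Sam), (Vic, Zed)}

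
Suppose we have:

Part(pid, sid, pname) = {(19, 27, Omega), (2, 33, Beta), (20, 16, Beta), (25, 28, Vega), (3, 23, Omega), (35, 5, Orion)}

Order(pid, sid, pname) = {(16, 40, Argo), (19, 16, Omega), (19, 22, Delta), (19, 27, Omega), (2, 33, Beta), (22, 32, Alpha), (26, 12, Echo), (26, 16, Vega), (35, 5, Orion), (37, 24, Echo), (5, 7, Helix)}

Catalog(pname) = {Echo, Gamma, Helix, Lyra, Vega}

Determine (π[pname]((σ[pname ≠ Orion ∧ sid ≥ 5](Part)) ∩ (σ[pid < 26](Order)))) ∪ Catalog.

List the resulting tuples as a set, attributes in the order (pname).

Apply σ_{pname ≠ Orion ∧ sid ≥ 5}; surviving tuples: {(19, 27, Omega), (2, 33, Beta), (20, 16, Beta), (25, 28, Vega), (3, 23, Omega)}
Apply σ_{pid < 26}; surviving tuples: {(16, 40, Argo), (19, 16, Omega), (19, 22, Delta), (19, 27, Omega), (2, 33, Beta), (22, 32, Alpha), (5, 7, Helix)}
Set intersection of the two operands is {(19, 27, Omega), (2, 33, Beta)}.
π_{pname} gives {Beta, Omega}.
Set union of the two operands is {Beta, Echo, Gamma, Helix, Lyra, Omega, Vega}.

{Beta, Echo, Gamma, Helix, Lyra, Omega, Vega}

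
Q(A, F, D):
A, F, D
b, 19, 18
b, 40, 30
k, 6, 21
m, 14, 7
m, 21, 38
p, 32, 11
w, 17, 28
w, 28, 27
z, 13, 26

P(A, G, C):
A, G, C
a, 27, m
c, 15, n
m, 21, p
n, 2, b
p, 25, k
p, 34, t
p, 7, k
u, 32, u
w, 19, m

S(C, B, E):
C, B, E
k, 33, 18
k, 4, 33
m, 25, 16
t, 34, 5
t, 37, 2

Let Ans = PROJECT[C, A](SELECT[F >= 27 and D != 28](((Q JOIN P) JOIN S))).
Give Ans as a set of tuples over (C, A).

{(k, p), (m, w), (t, p)}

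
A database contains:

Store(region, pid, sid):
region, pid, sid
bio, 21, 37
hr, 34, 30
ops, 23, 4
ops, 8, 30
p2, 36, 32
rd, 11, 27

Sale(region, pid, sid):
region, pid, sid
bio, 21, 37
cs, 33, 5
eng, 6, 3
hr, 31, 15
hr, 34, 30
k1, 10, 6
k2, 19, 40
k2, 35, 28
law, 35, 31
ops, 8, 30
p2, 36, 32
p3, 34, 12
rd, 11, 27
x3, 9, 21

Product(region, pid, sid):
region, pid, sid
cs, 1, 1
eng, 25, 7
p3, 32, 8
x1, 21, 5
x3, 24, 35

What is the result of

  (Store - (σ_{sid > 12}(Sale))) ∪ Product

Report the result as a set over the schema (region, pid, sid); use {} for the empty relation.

{(cs, 1, 1), (eng, 25, 7), (ops, 23, 4), (p3, 32, 8), (x1, 21, 5), (x3, 24, 35)}

σ[sid > 12]: keep tuples satisfying sid > 12 → {(bio, 21, 37), (hr, 31, 15), (hr, 34, 30), (k2, 19, 40), (k2, 35, 28), (law, 35, 31), (ops, 8, 30), (p2, 36, 32), (rd, 11, 27), (x3, 9, 21)}
Set difference of the two operands is {(ops, 23, 4)}.
Set union of the two operands is {(cs, 1, 1), (eng, 25, 7), (ops, 23, 4), (p3, 32, 8), (x1, 21, 5), (x3, 24, 35)}.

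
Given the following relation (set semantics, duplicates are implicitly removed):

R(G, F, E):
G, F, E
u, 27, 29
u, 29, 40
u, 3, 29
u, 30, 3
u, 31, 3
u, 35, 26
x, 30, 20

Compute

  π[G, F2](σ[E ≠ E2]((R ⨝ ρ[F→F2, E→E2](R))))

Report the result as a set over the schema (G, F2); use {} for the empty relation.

ρ[F→F2, E→E2]: schema becomes (G, F2, E2); tuples unchanged.
Joining R and ρ[F→F2, E→E2](R) on G yields {(u, 27, 29, 27, 29), (u, 27, 29, 29, 40), (u, 27, 29, 3, 29), (u, 27, 29, 30, 3), (u, 27, 29, 31, 3), (u, 27, 29, 35, 26), (u, 29, 40, 27, 29), (u, 29, 40, 29, 40), (u, 29, 40, 3, 29), (u, 29, 40, 30, 3), (u, 29, 40, 31, 3), (u, 29, 40, 35, 26), (u, 3, 29, 27, 29), (u, 3, 29, 29, 40), (u, 3, 29, 3, 29), (u, 3, 29, 30, 3), (u, 3, 29, 31, 3), (u, 3, 29, 35, 26), (u, 30, 3, 27, 29), (u, 30, 3, 29, 40), (u, 30, 3, 3, 29), (u, 30, 3, 30, 3), (u, 30, 3, 31, 3), (u, 30, 3, 35, 26), (u, 31, 3, 27, 29), (u, 31, 3, 29, 40), (u, 31, 3, 3, 29), (u, 31, 3, 30, 3), (u, 31, 3, 31, 3), (u, 31, 3, 35, 26), (u, 35, 26, 27, 29), (u, 35, 26, 29, 40), (u, 35, 26, 3, 29), (u, 35, 26, 30, 3), (u, 35, 26, 31, 3), (u, 35, 26, 35, 26), (x, 30, 20, 30, 20)}.
Selection E ≠ E2: {(u, 27, 29, 29, 40), (u, 27, 29, 30, 3), (u, 27, 29, 31, 3), (u, 27, 29, 35, 26), (u, 29, 40, 27, 29), (u, 29, 40, 3, 29), (u, 29, 40, 30, 3), (u, 29, 40, 31, 3), (u, 29, 40, 35, 26), (u, 3, 29, 29, 40), (u, 3, 29, 30, 3), (u, 3, 29, 31, 3), (u, 3, 29, 35, 26), (u, 30, 3, 27, 29), (u, 30, 3, 29, 40), (u, 30, 3, 3, 29), (u, 30, 3, 35, 26), (u, 31, 3, 27, 29), (u, 31, 3, 29, 40), (u, 31, 3, 3, 29), (u, 31, 3, 35, 26), (u, 35, 26, 27, 29), (u, 35, 26, 29, 40), (u, 35, 26, 3, 29), (u, 35, 26, 30, 3), (u, 35, 26, 31, 3)}
Projecting to G, F2 (20 duplicate(s) eliminated): {(u, 27), (u, 29), (u, 3), (u, 30), (u, 31), (u, 35)}

{(u, 27), (u, 29), (u, 3), (u, 30), (u, 31), (u, 35)}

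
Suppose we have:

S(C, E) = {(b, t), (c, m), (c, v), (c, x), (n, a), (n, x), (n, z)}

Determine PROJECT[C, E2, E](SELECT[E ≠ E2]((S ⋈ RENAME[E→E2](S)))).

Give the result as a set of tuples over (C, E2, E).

ρ[E→E2]: schema becomes (C, E2); tuples unchanged.
S ⋈ RENAME[E→E2](S) (natural join on C): {(b, t, t), (c, m, m), (c, m, v), (c, m, x), (c, v, m), (c, v, v), (c, v, x), (c, x, m), (c, x, v), (c, x, x), (n, a, a), (n, a, x), (n, a, z), (n, x, a), (n, x, x), (n, x, z), (n, z, a), (n, z, x), (n, z, z)}
Filtering on E ≠ E2 leaves {(c, m, v), (c, m, x), (c, v, m), (c, v, x), (c, x, m), (c, x, v), (n, a, x), (n, a, z), (n, x, a), (n, x, z), (n, z, a), (n, z, x)}.
Keep only column(s) C, E2, E: {(c, m, v), (c, m, x), (c, v, m), (c, v, x), (c, x, m), (c, x, v), (n, a, x), (n, a, z), (n, x, a), (n, x, z), (n, z, a), (n, z, x)}

{(c, m, v), (c, m, x), (c, v, m), (c, v, x), (c, x, m), (c, x, v), (n, a, x), (n, a, z), (n, x, a), (n, x, z), (n, z, a), (n, z, x)}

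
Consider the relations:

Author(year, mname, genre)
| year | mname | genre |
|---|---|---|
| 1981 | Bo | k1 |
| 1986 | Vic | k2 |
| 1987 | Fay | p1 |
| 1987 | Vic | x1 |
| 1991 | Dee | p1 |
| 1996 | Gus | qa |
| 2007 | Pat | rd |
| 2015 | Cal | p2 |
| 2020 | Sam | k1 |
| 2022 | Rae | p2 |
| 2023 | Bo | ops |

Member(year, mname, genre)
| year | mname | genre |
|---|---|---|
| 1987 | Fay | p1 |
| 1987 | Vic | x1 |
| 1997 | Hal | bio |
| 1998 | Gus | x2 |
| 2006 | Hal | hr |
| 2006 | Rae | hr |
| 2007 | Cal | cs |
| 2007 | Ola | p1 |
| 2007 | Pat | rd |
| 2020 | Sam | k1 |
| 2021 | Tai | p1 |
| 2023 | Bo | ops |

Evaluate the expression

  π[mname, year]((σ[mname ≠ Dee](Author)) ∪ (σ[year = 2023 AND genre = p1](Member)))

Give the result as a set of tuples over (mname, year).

Apply σ_{mname ≠ Dee}; surviving tuples: {(1981, Bo, k1), (1986, Vic, k2), (1987, Fay, p1), (1987, Vic, x1), (1996, Gus, qa), (2007, Pat, rd), (2015, Cal, p2), (2020, Sam, k1), (2022, Rae, p2), (2023, Bo, ops)}
Apply σ_{year = 2023 AND genre = p1}; surviving tuples: {}
Union: {(1981, Bo, k1), (1986, Vic, k2), (1987, Fay, p1), (1987, Vic, x1), (1996, Gus, qa), (2007, Pat, rd), (2015, Cal, p2), (2020, Sam, k1), (2022, Rae, p2), (2023, Bo, ops)} with {} → {(1981, Bo, k1), (1986, Vic, k2), (1987, Fay, p1), (1987, Vic, x1), (1996, Gus, qa), (2007, Pat, rd), (2015, Cal, p2), (2020, Sam, k1), (2022, Rae, p2), (2023, Bo, ops)}
π_{mname, year} gives {(Bo, 1981), (Bo, 2023), (Cal, 2015), (Fay, 1987), (Gus, 1996), (Pat, 2007), (Rae, 2022), (Sam, 2020), (Vic, 1986), (Vic, 1987)}.

{(Bo, 1981), (Bo, 2023), (Cal, 2015), (Fay, 1987), (Gus, 1996), (Pat, 2007), (Rae, 2022), (Sam, 2020), (Vic, 1986), (Vic, 1987)}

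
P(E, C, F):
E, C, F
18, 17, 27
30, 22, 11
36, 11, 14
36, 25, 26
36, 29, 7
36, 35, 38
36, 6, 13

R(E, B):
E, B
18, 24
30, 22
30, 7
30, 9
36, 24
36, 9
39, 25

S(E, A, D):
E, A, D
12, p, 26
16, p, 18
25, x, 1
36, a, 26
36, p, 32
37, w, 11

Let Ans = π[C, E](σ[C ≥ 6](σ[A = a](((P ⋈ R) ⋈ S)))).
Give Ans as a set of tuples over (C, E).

P ⋈ R (natural join on E): {(18, 17, 27, 24), (30, 22, 11, 22), (30, 22, 11, 7), (30, 22, 11, 9), (36, 11, 14, 24), (36, 11, 14, 9), (36, 25, 26, 24), (36, 25, 26, 9), (36, 29, 7, 24), (36, 29, 7, 9), (36, 35, 38, 24), (36, 35, 38, 9), (36, 6, 13, 24), (36, 6, 13, 9)}
(P ⋈ R) ⋈ S (natural join on E): {(36, 11, 14, 24, a, 26), (36, 11, 14, 24, p, 32), (36, 11, 14, 9, a, 26), (36, 11, 14, 9, p, 32), (36, 25, 26, 24, a, 26), (36, 25, 26, 24, p, 32), (36, 25, 26, 9, a, 26), (36, 25, 26, 9, p, 32), (36, 29, 7, 24, a, 26), (36, 29, 7, 24, p, 32), (36, 29, 7, 9, a, 26), (36, 29, 7, 9, p, 32), (36, 35, 38, 24, a, 26), (36, 35, 38, 24, p, 32), (36, 35, 38, 9, a, 26), (36, 35, 38, 9, p, 32), (36, 6, 13, 24, a, 26), (36, 6, 13, 24, p, 32), (36, 6, 13, 9, a, 26), (36, 6, 13, 9, p, 32)}
σ[A = a]: keep tuples satisfying A = a → {(36, 11, 14, 24, a, 26), (36, 11, 14, 9, a, 26), (36, 25, 26, 24, a, 26), (36, 25, 26, 9, a, 26), (36, 29, 7, 24, a, 26), (36, 29, 7, 9, a, 26), (36, 35, 38, 24, a, 26), (36, 35, 38, 9, a, 26), (36, 6, 13, 24, a, 26), (36, 6, 13, 9, a, 26)}
σ[C ≥ 6]: keep tuples satisfying C ≥ 6 → {(36, 11, 14, 24, a, 26), (36, 11, 14, 9, a, 26), (36, 25, 26, 24, a, 26), (36, 25, 26, 9, a, 26), (36, 29, 7, 24, a, 26), (36, 29, 7, 9, a, 26), (36, 35, 38, 24, a, 26), (36, 35, 38, 9, a, 26), (36, 6, 13, 24, a, 26), (36, 6, 13, 9, a, 26)}
Projecting to C, E (5 duplicate(s) eliminated): {(11, 36), (25, 36), (29, 36), (35, 36), (6, 36)}

{(11, 36), (25, 36), (29, 36), (35, 36), (6, 36)}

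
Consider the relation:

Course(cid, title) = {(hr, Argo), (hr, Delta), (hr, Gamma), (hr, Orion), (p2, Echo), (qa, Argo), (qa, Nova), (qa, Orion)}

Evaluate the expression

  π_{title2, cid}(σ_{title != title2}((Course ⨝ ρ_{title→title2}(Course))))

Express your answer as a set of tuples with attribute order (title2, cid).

ρ[title→title2]: schema becomes (cid, title2); tuples unchanged.
Course ⋈ ρ_{title→title2}(Course) (natural join on cid): {(hr, Argo, Argo), (hr, Argo, Delta), (hr, Argo, Gamma), (hr, Argo, Orion), (hr, Delta, Argo), (hr, Delta, Delta), (hr, Delta, Gamma), (hr, Delta, Orion), (hr, Gamma, Argo), (hr, Gamma, Delta), (hr, Gamma, Gamma), (hr, Gamma, Orion), (hr, Orion, Argo), (hr, Orion, Delta), (hr, Orion, Gamma), (hr, Orion, Orion), (p2, Echo, Echo), (qa, Argo, Argo), (qa, Argo, Nova), (qa, Argo, Orion), (qa, Nova, Argo), (qa, Nova, Nova), (qa, Nova, Orion), (qa, Orion, Argo), (qa, Orion, Nova), (qa, Orion, Orion)}
σ[title != title2]: keep tuples satisfying title != title2 → {(hr, Argo, Delta), (hr, Argo, Gamma), (hr, Argo, Orion), (hr, Delta, Argo), (hr, Delta, Gamma), (hr, Delta, Orion), (hr, Gamma, Argo), (hr, Gamma, Delta), (hr, Gamma, Orion), (hr, Orion, Argo), (hr, Orion, Delta), (hr, Orion, Gamma), (qa, Argo, Nova), (qa, Argo, Orion), (qa, Nova, Argo), (qa, Nova, Orion), (qa, Orion, Argo), (qa, Orion, Nova)}
Keep only column(s) title2, cid (11 duplicate(s) eliminated): {(Argo, hr), (Argo, qa), (Delta, hr), (Gamma, hr), (Nova, qa), (Orion, hr), (Orion, qa)}

{(Argo, hr), (Argo, qa), (Delta, hr), (Gamma, hr), (Nova, qa), (Orion, hr), (Orion, qa)}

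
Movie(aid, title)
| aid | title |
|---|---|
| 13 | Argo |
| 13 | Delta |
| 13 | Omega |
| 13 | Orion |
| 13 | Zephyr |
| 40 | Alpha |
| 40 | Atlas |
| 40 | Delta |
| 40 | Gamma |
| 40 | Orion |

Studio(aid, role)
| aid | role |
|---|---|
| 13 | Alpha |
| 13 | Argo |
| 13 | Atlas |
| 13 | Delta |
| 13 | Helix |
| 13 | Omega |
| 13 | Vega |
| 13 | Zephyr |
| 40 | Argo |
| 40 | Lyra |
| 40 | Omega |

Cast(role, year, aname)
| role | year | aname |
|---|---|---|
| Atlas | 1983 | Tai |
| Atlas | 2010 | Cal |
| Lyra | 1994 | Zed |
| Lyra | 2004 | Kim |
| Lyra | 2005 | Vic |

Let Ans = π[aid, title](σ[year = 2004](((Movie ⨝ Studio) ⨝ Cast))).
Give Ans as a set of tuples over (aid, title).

Movie ⋈ Studio (natural join on aid): {(13, Argo, Alpha), (13, Argo, Argo), (13, Argo, Atlas), (13, Argo, Delta), (13, Argo, Helix), (13, Argo, Omega), (13, Argo, Vega), (13, Argo, Zephyr), (13, Delta, Alpha), (13, Delta, Argo), (13, Delta, Atlas), (13, Delta, Delta), (13, Delta, Helix), (13, Delta, Omega), (13, Delta, Vega), (13, Delta, Zephyr), (13, Omega, Alpha), (13, Omega, Argo), (13, Omega, Atlas), (13, Omega, Delta), (13, Omega, Helix), (13, Omega, Omega), (13, Omega, Vega), (13, Omega, Zephyr), (13, Orion, Alpha), (13, Orion, Argo), (13, Orion, Atlas), (13, Orion, Delta), (13, Orion, Helix), (13, Orion, Omega), (13, Orion, Vega), (13, Orion, Zephyr), (13, Zephyr, Alpha), (13, Zephyr, Argo), (13, Zephyr, Atlas), (13, Zephyr, Delta), (13, Zephyr, Helix), (13, Zephyr, Omega), (13, Zephyr, Vega), (13, Zephyr, Zephyr), (40, Alpha, Argo), (40, Alpha, Lyra), (40, Alpha, Omega), (40, Atlas, Argo), (40, Atlas, Lyra), (40, Atlas, Omega), (40, Delta, Argo), (40, Delta, Lyra), (40, Delta, Omega), (40, Gamma, Argo), (40, Gamma, Lyra), (40, Gamma, Omega), (40, Orion, Argo), (40, Orion, Lyra), (40, Orion, Omega)}
(Movie ⨝ Studio) ⋈ Cast (natural join on role): {(13, Argo, Atlas, 1983, Tai), (13, Argo, Atlas, 2010, Cal), (13, Delta, Atlas, 1983, Tai), (13, Delta, Atlas, 2010, Cal), (13, Omega, Atlas, 1983, Tai), (13, Omega, Atlas, 2010, Cal), (13, Orion, Atlas, 1983, Tai), (13, Orion, Atlas, 2010, Cal), (13, Zephyr, Atlas, 1983, Tai), (13, Zephyr, Atlas, 2010, Cal), (40, Alpha, Lyra, 1994, Zed), (40, Alpha, Lyra, 2004, Kim), (40, Alpha, Lyra, 2005, Vic), (40, Atlas, Lyra, 1994, Zed), (40, Atlas, Lyra, 2004, Kim), (40, Atlas, Lyra, 2005, Vic), (40, Delta, Lyra, 1994, Zed), (40, Delta, Lyra, 2004, Kim), (40, Delta, Lyra, 2005, Vic), (40, Gamma, Lyra, 1994, Zed), (40, Gamma, Lyra, 2004, Kim), (40, Gamma, Lyra, 2005, Vic), (40, Orion, Lyra, 1994, Zed), (40, Orion, Lyra, 2004, Kim), (40, Orion, Lyra, 2005, Vic)}
Selection year = 2004: {(40, Alpha, Lyra, 2004, Kim), (40, Atlas, Lyra, 2004, Kim), (40, Delta, Lyra, 2004, Kim), (40, Gamma, Lyra, 2004, Kim), (40, Orion, Lyra, 2004, Kim)}
Keep only column(s) aid, title: {(40, Alpha), (40, Atlas), (40, Delta), (40, Gamma), (40, Orion)}

{(40, Alpha), (40, Atlas), (40, Delta), (40, Gamma), (40, Orion)}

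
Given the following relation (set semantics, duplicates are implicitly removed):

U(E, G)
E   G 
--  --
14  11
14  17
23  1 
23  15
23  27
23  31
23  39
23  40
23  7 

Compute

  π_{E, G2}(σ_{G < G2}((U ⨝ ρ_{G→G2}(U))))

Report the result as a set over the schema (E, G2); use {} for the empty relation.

{(14, 17), (23, 15), (23, 27), (23, 31), (23, 39), (23, 40), (23, 7)}

ρ[G→G2]: schema becomes (E, G2); tuples unchanged.
U ⋈ ρ_{G→G2}(U) (natural join on E): {(14, 11, 11), (14, 11, 17), (14, 17, 11), (14, 17, 17), (23, 1, 1), (23, 1, 15), (23, 1, 27), (23, 1, 31), (23, 1, 39), (23, 1, 40), (23, 1, 7), (23, 15, 1), (23, 15, 15), (23, 15, 27), (23, 15, 31), (23, 15, 39), (23, 15, 40), (23, 15, 7), (23, 27, 1), (23, 27, 15), (23, 27, 27), (23, 27, 31), (23, 27, 39), (23, 27, 40), (23, 27, 7), (23, 31, 1), (23, 31, 15), (23, 31, 27), (23, 31, 31), (23, 31, 39), (23, 31, 40), (23, 31, 7), (23, 39, 1), (23, 39, 15), (23, 39, 27), (23, 39, 31), (23, 39, 39), (23, 39, 40), (23, 39, 7), (23, 40, 1), (23, 40, 15), (23, 40, 27), (23, 40, 31), (23, 40, 39), (23, 40, 40), (23, 40, 7), (23, 7, 1), (23, 7, 15), (23, 7, 27), (23, 7, 31), (23, 7, 39), (23, 7, 40), (23, 7, 7)}
Selection G < G2: {(14, 11, 17), (23, 1, 15), (23, 1, 27), (23, 1, 31), (23, 1, 39), (23, 1, 40), (23, 1, 7), (23, 15, 27), (23, 15, 31), (23, 15, 39), (23, 15, 40), (23, 27, 31), (23, 27, 39), (23, 27, 40), (23, 31, 39), (23, 31, 40), (23, 39, 40), (23, 7, 15), (23, 7, 27), (23, 7, 31), (23, 7, 39), (23, 7, 40)}
π_{E, G2} gives {(14, 17), (23, 15), (23, 27), (23, 31), (23, 39), (23, 40), (23, 7)} (15 duplicate(s) eliminated).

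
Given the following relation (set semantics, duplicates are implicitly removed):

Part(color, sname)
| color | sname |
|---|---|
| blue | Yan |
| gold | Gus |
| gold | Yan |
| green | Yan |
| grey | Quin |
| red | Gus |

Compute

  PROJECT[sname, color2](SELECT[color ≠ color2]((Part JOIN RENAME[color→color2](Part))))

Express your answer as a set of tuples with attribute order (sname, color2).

ρ[color→color2]: schema becomes (color2, sname); tuples unchanged.
Part ⋈ RENAME[color→color2](Part) (natural join on sname): {(blue, Yan, blue), (blue, Yan, gold), (blue, Yan, green), (gold, Gus, gold), (gold, Gus, red), (gold, Yan, blue), (gold, Yan, gold), (gold, Yan, green), (green, Yan, blue), (green, Yan, gold), (green, Yan, green), (grey, Quin, grey), (red, Gus, gold), (red, Gus, red)}
Apply σ_{color ≠ color2}; surviving tuples: {(blue, Yan, gold), (blue, Yan, green), (gold, Gus, red), (gold, Yan, blue), (gold, Yan, green), (green, Yan, blue), (green, Yan, gold), (red, Gus, gold)}
π_{sname, color2} gives {(Gus, gold), (Gus, red), (Yan, blue), (Yan, gold), (Yan, green)} (3 duplicate(s) eliminated).

{(Gus, gold), (Gus, red), (Yan, blue), (Yan, gold), (Yan, green)}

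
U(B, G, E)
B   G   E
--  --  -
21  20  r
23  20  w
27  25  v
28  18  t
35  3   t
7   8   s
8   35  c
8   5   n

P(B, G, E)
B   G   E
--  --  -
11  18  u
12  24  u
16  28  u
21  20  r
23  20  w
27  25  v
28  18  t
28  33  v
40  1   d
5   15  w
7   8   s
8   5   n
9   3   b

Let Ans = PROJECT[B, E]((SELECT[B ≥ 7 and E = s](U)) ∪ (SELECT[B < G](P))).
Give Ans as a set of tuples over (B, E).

{(11, u), (12, u), (16, u), (28, v), (5, w), (7, s)}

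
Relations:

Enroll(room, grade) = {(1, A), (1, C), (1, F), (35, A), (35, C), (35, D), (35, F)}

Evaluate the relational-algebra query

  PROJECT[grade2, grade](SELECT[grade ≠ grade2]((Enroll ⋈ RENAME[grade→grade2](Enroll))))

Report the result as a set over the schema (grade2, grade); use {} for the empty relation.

ρ[grade→grade2]: schema becomes (room, grade2); tuples unchanged.
Enroll ⋈ RENAME[grade→grade2](Enroll) (natural join on room): {(1, A, A), (1, A, C), (1, A, F), (1, C, A), (1, C, C), (1, C, F), (1, F, A), (1, F, C), (1, F, F), (35, A, A), (35, A, C), (35, A, D), (35, A, F), (35, C, A), (35, C, C), (35, C, D), (35, C, F), (35, D, A), (35, D, C), (35, D, D), (35, D, F), (35, F, A), (35, F, C), (35, F, D), (35, F, F)}
Filtering on grade ≠ grade2 leaves {(1, A, C), (1, A, F), (1, C, A), (1, C, F), (1, F, A), (1, F, C), (35, A, C), (35, A, D), (35, A, F), (35, C, A), (35, C, D), (35, C, F), (35, D, A), (35, D, C), (35, D, F), (35, F, A), (35, F, C), (35, F, D)}.
Keep only column(s) grade2, grade (6 duplicate(s) eliminated): {(A, C), (A, D), (A, F), (C, A), (C, D), (C, F), (D, A), (D, C), (D, F), (F, A), (F, C), (F, D)}

{(A, C), (A, D), (A, F), (C, A), (C, D), (C, F), (D, A), (D, C), (D, F), (F, A), (F, C), (F, D)}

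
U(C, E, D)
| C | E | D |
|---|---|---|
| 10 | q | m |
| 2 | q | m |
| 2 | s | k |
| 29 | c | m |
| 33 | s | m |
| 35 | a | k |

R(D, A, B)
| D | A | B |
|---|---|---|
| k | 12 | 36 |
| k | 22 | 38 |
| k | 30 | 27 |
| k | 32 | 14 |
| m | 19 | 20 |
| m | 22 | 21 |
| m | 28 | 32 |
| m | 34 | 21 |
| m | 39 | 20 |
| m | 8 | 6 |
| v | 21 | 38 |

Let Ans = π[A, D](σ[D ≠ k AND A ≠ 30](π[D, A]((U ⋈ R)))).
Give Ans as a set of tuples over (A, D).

Natural join on D: {(10, q, m, 19, 20), (10, q, m, 22, 21), (10, q, m, 28, 32), (10, q, m, 34, 21), (10, q, m, 39, 20), (10, q, m, 8, 6), (2, q, m, 19, 20), (2, q, m, 22, 21), (2, q, m, 28, 32), (2, q, m, 34, 21), (2, q, m, 39, 20), (2, q, m, 8, 6), (2, s, k, 12, 36), (2, s, k, 22, 38), (2, s, k, 30, 27), (2, s, k, 32, 14), (29, c, m, 19, 20), (29, c, m, 22, 21), (29, c, m, 28, 32), (29, c, m, 34, 21), (29, c, m, 39, 20), (29, c, m, 8, 6), (33, s, m, 19, 20), (33, s, m, 22, 21), (33, s, m, 28, 32), (33, s, m, 34, 21), (33, s, m, 39, 20), (33, s, m, 8, 6), (35, a, k, 12, 36), (35, a, k, 22, 38), (35, a, k, 30, 27), (35, a, k, 32, 14)}
Projecting to D, A (22 duplicate(s) eliminated): {(k, 12), (k, 22), (k, 30), (k, 32), (m, 19), (m, 22), (m, 28), (m, 34), (m, 39), (m, 8)}
σ[D ≠ k AND A ≠ 30]: keep tuples satisfying D ≠ k AND A ≠ 30 → {(m, 19), (m, 22), (m, 28), (m, 34), (m, 39), (m, 8)}
Projecting to A, D: {(19, m), (22, m), (28, m), (34, m), (39, m), (8, m)}

{(19, m), (22, m), (28, m), (34, m), (39, m), (8, m)}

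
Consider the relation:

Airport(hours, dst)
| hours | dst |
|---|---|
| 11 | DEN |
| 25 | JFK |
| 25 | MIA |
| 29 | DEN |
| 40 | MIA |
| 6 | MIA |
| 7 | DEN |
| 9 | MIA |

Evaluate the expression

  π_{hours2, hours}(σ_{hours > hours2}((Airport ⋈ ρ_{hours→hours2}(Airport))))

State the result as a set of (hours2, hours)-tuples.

ρ[hours→hours2]: schema becomes (hours2, dst); tuples unchanged.
Natural join on dst: {(11, DEN, 11), (11, DEN, 29), (11, DEN, 7), (25, JFK, 25), (25, MIA, 25), (25, MIA, 40), (25, MIA, 6), (25, MIA, 9), (29, DEN, 11), (29, DEN, 29), (29, DEN, 7), (40, MIA, 25), (40, MIA, 40), (40, MIA, 6), (40, MIA, 9), (6, MIA, 25), (6, MIA, 40), (6, MIA, 6), (6, MIA, 9), (7, DEN, 11), (7, DEN, 29), (7, DEN, 7), (9, MIA, 25), (9, MIA, 40), (9, MIA, 6), (9, MIA, 9)}
Apply σ_{hours > hours2}; surviving tuples: {(11, DEN, 7), (25, MIA, 6), (25, MIA, 9), (29, DEN, 11), (29, DEN, 7), (40, MIA, 25), (40, MIA, 6), (40, MIA, 9), (9, MIA, 6)}
Keep only column(s) hours2, hours: {(11, 29), (25, 40), (6, 25), (6, 40), (6, 9), (7, 11), (7, 29), (9, 25), (9, 40)}

{(11, 29), (25, 40), (6, 25), (6, 40), (6, 9), (7, 11), (7, 29), (9, 25), (9, 40)}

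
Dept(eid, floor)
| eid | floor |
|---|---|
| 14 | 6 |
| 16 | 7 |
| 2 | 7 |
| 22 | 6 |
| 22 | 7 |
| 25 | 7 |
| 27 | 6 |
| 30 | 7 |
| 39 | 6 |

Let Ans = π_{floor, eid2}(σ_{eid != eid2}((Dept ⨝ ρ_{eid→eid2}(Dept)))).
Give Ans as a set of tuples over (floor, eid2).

{(6, 14), (6, 22), (6, 27), (6, 39), (7, 16), (7, 2), (7, 22), (7, 25), (7, 30)}

ρ[eid→eid2]: schema becomes (eid2, floor); tuples unchanged.
Dept ⋈ ρ_{eid→eid2}(Dept) (natural join on floor): {(14, 6, 14), (14, 6, 22), (14, 6, 27), (14, 6, 39), (16, 7, 16), (16, 7, 2), (16, 7, 22), (16, 7, 25), (16, 7, 30), (2, 7, 16), (2, 7, 2), (2, 7, 22), (2, 7, 25), (2, 7, 30), (22, 6, 14), (22, 6, 22), (22, 6, 27), (22, 6, 39), (22, 7, 16), (22, 7, 2), (22, 7, 22), (22, 7, 25), (22, 7, 30), (25, 7, 16), (25, 7, 2), (25, 7, 22), (25, 7, 25), (25, 7, 30), (27, 6, 14), (27, 6, 22), (27, 6, 27), (27, 6, 39), (30, 7, 16), (30, 7, 2), (30, 7, 22), (30, 7, 25), (30, 7, 30), (39, 6, 14), (39, 6, 22), (39, 6, 27), (39, 6, 39)}
Selection eid != eid2: {(14, 6, 22), (14, 6, 27), (14, 6, 39), (16, 7, 2), (16, 7, 22), (16, 7, 25), (16, 7, 30), (2, 7, 16), (2, 7, 22), (2, 7, 25), (2, 7, 30), (22, 6, 14), (22, 6, 27), (22, 6, 39), (22, 7, 16), (22, 7, 2), (22, 7, 25), (22, 7, 30), (25, 7, 16), (25, 7, 2), (25, 7, 22), (25, 7, 30), (27, 6, 14), (27, 6, 22), (27, 6, 39), (30, 7, 16), (30, 7, 2), (30, 7, 22), (30, 7, 25), (39, 6, 14), (39, 6, 22), (39, 6, 27)}
Keep only column(s) floor, eid2 (23 duplicate(s) eliminated): {(6, 14), (6, 22), (6, 27), (6, 39), (7, 16), (7, 2), (7, 22), (7, 25), (7, 30)}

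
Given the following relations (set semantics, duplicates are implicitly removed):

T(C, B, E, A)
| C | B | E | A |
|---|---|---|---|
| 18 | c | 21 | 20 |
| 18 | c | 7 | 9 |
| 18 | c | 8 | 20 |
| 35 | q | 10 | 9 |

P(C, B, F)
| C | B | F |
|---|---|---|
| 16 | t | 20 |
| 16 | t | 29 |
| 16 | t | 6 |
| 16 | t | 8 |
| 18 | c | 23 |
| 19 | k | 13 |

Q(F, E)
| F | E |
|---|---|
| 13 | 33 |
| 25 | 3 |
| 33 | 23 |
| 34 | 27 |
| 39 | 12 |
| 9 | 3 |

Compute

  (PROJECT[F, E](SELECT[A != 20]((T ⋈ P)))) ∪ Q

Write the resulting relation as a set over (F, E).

{(13, 33), (23, 7), (25, 3), (33, 23), (34, 27), (39, 12), (9, 3)}

Joining T and P on C, B yields {(18, c, 21, 20, 23), (18, c, 7, 9, 23), (18, c, 8, 20, 23)}.
Apply σ_{A != 20}; surviving tuples: {(18, c, 7, 9, 23)}
π_{F, E} gives {(23, 7)}.
Set union of the two operands is {(13, 33), (23, 7), (25, 3), (33, 23), (34, 27), (39, 12), (9, 3)}.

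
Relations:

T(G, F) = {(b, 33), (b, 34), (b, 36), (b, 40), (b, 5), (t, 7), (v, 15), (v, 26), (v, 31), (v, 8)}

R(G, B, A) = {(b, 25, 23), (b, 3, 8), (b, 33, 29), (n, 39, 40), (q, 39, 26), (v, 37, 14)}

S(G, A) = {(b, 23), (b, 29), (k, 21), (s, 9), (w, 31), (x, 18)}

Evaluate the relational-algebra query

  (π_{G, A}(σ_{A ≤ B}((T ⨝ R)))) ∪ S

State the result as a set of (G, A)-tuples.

{(b, 23), (b, 29), (k, 21), (s, 9), (v, 14), (w, 31), (x, 18)}

T ⋈ R (natural join on G): {(b, 33, 25, 23), (b, 33, 3, 8), (b, 33, 33, 29), (b, 34, 25, 23), (b, 34, 3, 8), (b, 34, 33, 29), (b, 36, 25, 23), (b, 36, 3, 8), (b, 36, 33, 29), (b, 40, 25, 23), (b, 40, 3, 8), (b, 40, 33, 29), (b, 5, 25, 23), (b, 5, 3, 8), (b, 5, 33, 29), (v, 15, 37, 14), (v, 26, 37, 14), (v, 31, 37, 14), (v, 8, 37, 14)}
Selection A ≤ B: {(b, 33, 25, 23), (b, 33, 33, 29), (b, 34, 25, 23), (b, 34, 33, 29), (b, 36, 25, 23), (b, 36, 33, 29), (b, 40, 25, 23), (b, 40, 33, 29), (b, 5, 25, 23), (b, 5, 33, 29), (v, 15, 37, 14), (v, 26, 37, 14), (v, 31, 37, 14), (v, 8, 37, 14)}
Projecting to G, A (11 duplicate(s) eliminated): {(b, 23), (b, 29), (v, 14)}
Set union of the two operands is {(b, 23), (b, 29), (k, 21), (s, 9), (v, 14), (w, 31), (x, 18)}.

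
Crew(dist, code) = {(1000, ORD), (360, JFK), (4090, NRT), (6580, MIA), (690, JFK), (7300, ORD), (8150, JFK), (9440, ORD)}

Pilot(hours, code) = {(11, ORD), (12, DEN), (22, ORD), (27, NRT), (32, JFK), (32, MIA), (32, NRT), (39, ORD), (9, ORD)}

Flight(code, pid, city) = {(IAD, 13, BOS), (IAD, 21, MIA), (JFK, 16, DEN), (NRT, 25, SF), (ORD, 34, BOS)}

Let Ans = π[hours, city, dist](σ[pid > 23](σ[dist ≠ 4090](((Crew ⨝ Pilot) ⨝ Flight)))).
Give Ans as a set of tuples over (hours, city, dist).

{(11, BOS, 1000), (11, BOS, 7300), (11, BOS, 9440), (22, BOS, 1000), (22, BOS, 7300), (22, BOS, 9440), (39, BOS, 1000), (39, BOS, 7300), (39, BOS, 9440), (9, BOS, 1000), (9, BOS, 7300), (9, BOS, 9440)}

Crew ⋈ Pilot (natural join on code): {(1000, ORD, 11), (1000, ORD, 22), (1000, ORD, 39), (1000, ORD, 9), (360, JFK, 32), (4090, NRT, 27), (4090, NRT, 32), (6580, MIA, 32), (690, JFK, 32), (7300, ORD, 11), (7300, ORD, 22), (7300, ORD, 39), (7300, ORD, 9), (8150, JFK, 32), (9440, ORD, 11), (9440, ORD, 22), (9440, ORD, 39), (9440, ORD, 9)}
(Crew ⨝ Pilot) ⋈ Flight (natural join on code): {(1000, ORD, 11, 34, BOS), (1000, ORD, 22, 34, BOS), (1000, ORD, 39, 34, BOS), (1000, ORD, 9, 34, BOS), (360, JFK, 32, 16, DEN), (4090, NRT, 27, 25, SF), (4090, NRT, 32, 25, SF), (690, JFK, 32, 16, DEN), (7300, ORD, 11, 34, BOS), (7300, ORD, 22, 34, BOS), (7300, ORD, 39, 34, BOS), (7300, ORD, 9, 34, BOS), (8150, JFK, 32, 16, DEN), (9440, ORD, 11, 34, BOS), (9440, ORD, 22, 34, BOS), (9440, ORD, 39, 34, BOS), (9440, ORD, 9, 34, BOS)}
Apply σ_{dist ≠ 4090}; surviving tuples: {(1000, ORD, 11, 34, BOS), (1000, ORD, 22, 34, BOS), (1000, ORD, 39, 34, BOS), (1000, ORD, 9, 34, BOS), (360, JFK, 32, 16, DEN), (690, JFK, 32, 16, DEN), (7300, ORD, 11, 34, BOS), (7300, ORD, 22, 34, BOS), (7300, ORD, 39, 34, BOS), (7300, ORD, 9, 34, BOS), (8150, JFK, 32, 16, DEN), (9440, ORD, 11, 34, BOS), (9440, ORD, 22, 34, BOS), (9440, ORD, 39, 34, BOS), (9440, ORD, 9, 34, BOS)}
Apply σ_{pid > 23}; surviving tuples: {(1000, ORD, 11, 34, BOS), (1000, ORD, 22, 34, BOS), (1000, ORD, 39, 34, BOS), (1000, ORD, 9, 34, BOS), (7300, ORD, 11, 34, BOS), (7300, ORD, 22, 34, BOS), (7300, ORD, 39, 34, BOS), (7300, ORD, 9, 34, BOS), (9440, ORD, 11, 34, BOS), (9440, ORD, 22, 34, BOS), (9440, ORD, 39, 34, BOS), (9440, ORD, 9, 34, BOS)}
Keep only column(s) hours, city, dist: {(11, BOS, 1000), (11, BOS, 7300), (11, BOS, 9440), (22, BOS, 1000), (22, BOS, 7300), (22, BOS, 9440), (39, BOS, 1000), (39, BOS, 7300), (39, BOS, 9440), (9, BOS, 1000), (9, BOS, 7300), (9, BOS, 9440)}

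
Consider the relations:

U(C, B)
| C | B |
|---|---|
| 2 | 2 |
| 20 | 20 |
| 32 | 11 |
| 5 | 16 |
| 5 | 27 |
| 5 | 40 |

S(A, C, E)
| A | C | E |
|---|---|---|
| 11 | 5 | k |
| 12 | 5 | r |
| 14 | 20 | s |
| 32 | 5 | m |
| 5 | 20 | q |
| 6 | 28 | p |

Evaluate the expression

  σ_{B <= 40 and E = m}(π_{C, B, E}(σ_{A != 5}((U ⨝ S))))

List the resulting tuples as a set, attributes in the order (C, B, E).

{(5, 16, m), (5, 27, m), (5, 40, m)}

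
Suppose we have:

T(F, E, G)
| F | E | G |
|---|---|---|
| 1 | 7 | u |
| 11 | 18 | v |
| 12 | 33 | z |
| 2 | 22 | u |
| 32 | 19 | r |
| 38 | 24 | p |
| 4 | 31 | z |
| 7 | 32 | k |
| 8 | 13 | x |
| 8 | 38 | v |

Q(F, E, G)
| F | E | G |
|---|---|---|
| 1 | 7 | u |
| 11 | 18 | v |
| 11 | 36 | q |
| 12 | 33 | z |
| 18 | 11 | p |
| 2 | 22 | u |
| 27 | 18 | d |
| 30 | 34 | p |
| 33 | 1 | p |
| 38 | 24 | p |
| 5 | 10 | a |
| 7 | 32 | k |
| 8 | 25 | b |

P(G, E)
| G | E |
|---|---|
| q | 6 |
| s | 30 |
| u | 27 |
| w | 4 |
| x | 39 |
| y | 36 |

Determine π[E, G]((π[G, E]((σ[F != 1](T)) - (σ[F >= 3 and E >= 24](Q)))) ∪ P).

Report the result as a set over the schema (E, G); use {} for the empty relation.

{(13, x), (18, v), (19, r), (22, u), (27, u), (30, s), (31, z), (36, y), (38, v), (39, x), (4, w), (6, q)}

σ[F != 1]: keep tuples satisfying F != 1 → {(11, 18, v), (12, 33, z), (2, 22, u), (32, 19, r), (38, 24, p), (4, 31, z), (7, 32, k), (8, 13, x), (8, 38, v)}
σ[F >= 3 and E >= 24]: keep tuples satisfying F >= 3 and E >= 24 → {(11, 36, q), (12, 33, z), (30, 34, p), (38, 24, p), (7, 32, k), (8, 25, b)}
Difference: {(11, 18, v), (12, 33, z), (2, 22, u), (32, 19, r), (38, 24, p), (4, 31, z), (7, 32, k), (8, 13, x), (8, 38, v)} with {(11, 36, q), (12, 33, z), (30, 34, p), (38, 24, p), (7, 32, k), (8, 25, b)} → {(11, 18, v), (2, 22, u), (32, 19, r), (4, 31, z), (8, 13, x), (8, 38, v)}
π_{G, E} gives {(r, 19), (u, 22), (v, 18), (v, 38), (x, 13), (z, 31)}.
Union: {(r, 19), (u, 22), (v, 18), (v, 38), (x, 13), (z, 31)} with {(q, 6), (s, 30), (u, 27), (w, 4), (x, 39), (y, 36)} → {(q, 6), (r, 19), (s, 30), (u, 22), (u, 27), (v, 18), (v, 38), (w, 4), (x, 13), (x, 39), (y, 36), (z, 31)}
π_{E, G} gives {(13, x), (18, v), (19, r), (22, u), (27, u), (30, s), (31, z), (36, y), (38, v), (39, x), (4, w), (6, q)}.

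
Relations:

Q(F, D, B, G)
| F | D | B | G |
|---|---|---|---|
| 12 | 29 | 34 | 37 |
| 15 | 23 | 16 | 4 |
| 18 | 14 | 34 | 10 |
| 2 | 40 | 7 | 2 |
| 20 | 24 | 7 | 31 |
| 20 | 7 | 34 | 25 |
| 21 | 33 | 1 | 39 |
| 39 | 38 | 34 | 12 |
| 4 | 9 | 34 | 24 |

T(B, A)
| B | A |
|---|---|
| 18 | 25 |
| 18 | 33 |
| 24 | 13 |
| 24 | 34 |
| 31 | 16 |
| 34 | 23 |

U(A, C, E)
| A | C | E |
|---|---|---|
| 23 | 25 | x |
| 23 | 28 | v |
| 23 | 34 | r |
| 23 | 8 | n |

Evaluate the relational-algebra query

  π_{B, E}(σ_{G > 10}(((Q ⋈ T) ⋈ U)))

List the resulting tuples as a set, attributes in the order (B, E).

{(34, n), (34, r), (34, v), (34, x)}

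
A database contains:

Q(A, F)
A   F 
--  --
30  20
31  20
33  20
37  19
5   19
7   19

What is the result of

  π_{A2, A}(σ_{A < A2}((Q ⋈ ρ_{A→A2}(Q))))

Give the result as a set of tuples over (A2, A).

{(31, 30), (33, 30), (33, 31), (37, 5), (37, 7), (7, 5)}

ρ[A→A2]: schema becomes (A2, F); tuples unchanged.
Joining Q and ρ_{A→A2}(Q) on F yields {(30, 20, 30), (30, 20, 31), (30, 20, 33), (31, 20, 30), (31, 20, 31), (31, 20, 33), (33, 20, 30), (33, 20, 31), (33, 20, 33), (37, 19, 37), (37, 19, 5), (37, 19, 7), (5, 19, 37), (5, 19, 5), (5, 19, 7), (7, 19, 37), (7, 19, 5), (7, 19, 7)}.
Apply σ_{A < A2}; surviving tuples: {(30, 20, 31), (30, 20, 33), (31, 20, 33), (5, 19, 37), (5, 19, 7), (7, 19, 37)}
π[A2, A]: project onto (A2, A) → {(31, 30), (33, 30), (33, 31), (37, 5), (37, 7), (7, 5)}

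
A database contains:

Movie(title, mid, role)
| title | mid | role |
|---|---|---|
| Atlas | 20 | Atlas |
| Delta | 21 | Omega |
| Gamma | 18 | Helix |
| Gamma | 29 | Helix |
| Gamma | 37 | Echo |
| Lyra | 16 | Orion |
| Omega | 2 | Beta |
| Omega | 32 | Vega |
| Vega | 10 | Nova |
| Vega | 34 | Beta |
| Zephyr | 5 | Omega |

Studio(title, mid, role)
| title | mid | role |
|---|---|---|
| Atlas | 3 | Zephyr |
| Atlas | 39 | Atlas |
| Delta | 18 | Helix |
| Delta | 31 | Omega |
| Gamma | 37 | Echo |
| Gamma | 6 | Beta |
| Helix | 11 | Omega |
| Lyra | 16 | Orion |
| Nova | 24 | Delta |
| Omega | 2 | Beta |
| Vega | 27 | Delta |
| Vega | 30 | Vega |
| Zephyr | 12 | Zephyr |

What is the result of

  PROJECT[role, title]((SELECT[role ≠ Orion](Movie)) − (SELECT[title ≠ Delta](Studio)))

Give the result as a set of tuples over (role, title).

{(Atlas, Atlas), (Beta, Vega), (Helix, Gamma), (Nova, Vega), (Omega, Delta), (Omega, Zephyr), (Vega, Omega)}

Apply σ_{role ≠ Orion}; surviving tuples: {(Atlas, 20, Atlas), (Delta, 21, Omega), (Gamma, 18, Helix), (Gamma, 29, Helix), (Gamma, 37, Echo), (Omega, 2, Beta), (Omega, 32, Vega), (Vega, 10, Nova), (Vega, 34, Beta), (Zephyr, 5, Omega)}
Apply σ_{title ≠ Delta}; surviving tuples: {(Atlas, 3, Zephyr), (Atlas, 39, Atlas), (Gamma, 37, Echo), (Gamma, 6, Beta), (Helix, 11, Omega), (Lyra, 16, Orion), (Nova, 24, Delta), (Omega, 2, Beta), (Vega, 27, Delta), (Vega, 30, Vega), (Zephyr, 12, Zephyr)}
Difference: {(Atlas, 20, Atlas), (Delta, 21, Omega), (Gamma, 18, Helix), (Gamma, 29, Helix), (Gamma, 37, Echo), (Omega, 2, Beta), (Omega, 32, Vega), (Vega, 10, Nova), (Vega, 34, Beta), (Zephyr, 5, Omega)} with {(Atlas, 3, Zephyr), (Atlas, 39, Atlas), (Gamma, 37, Echo), (Gamma, 6, Beta), (Helix, 11, Omega), (Lyra, 16, Orion), (Nova, 24, Delta), (Omega, 2, Beta), (Vega, 27, Delta), (Vega, 30, Vega), (Zephyr, 12, Zephyr)} → {(Atlas, 20, Atlas), (Delta, 21, Omega), (Gamma, 18, Helix), (Gamma, 29, Helix), (Omega, 32, Vega), (Vega, 10, Nova), (Vega, 34, Beta), (Zephyr, 5, Omega)}
Projecting to role, title (1 duplicate(s) eliminated): {(Atlas, Atlas), (Beta, Vega), (Helix, Gamma), (Nova, Vega), (Omega, Delta), (Omega, Zephyr), (Vega, Omega)}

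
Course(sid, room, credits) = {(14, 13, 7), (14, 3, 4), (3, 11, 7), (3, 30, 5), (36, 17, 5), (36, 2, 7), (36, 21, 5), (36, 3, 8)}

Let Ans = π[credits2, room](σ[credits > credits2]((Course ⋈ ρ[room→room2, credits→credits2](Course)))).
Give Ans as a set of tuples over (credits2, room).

{(4, 13), (5, 11), (5, 2), (5, 3), (7, 3)}

ρ[room→room2, credits→credits2]: schema becomes (sid, room2, credits2); tuples unchanged.
Course ⋈ ρ[room→room2, credits→credits2](Course) (natural join on sid): {(14, 13, 7, 13, 7), (14, 13, 7, 3, 4), (14, 3, 4, 13, 7), (14, 3, 4, 3, 4), (3, 11, 7, 11, 7), (3, 11, 7, 30, 5), (3, 30, 5, 11, 7), (3, 30, 5, 30, 5), (36, 17, 5, 17, 5), (36, 17, 5, 2, 7), (36, 17, 5, 21, 5), (36, 17, 5, 3, 8), (36, 2, 7, 17, 5), (36, 2, 7, 2, 7), (36, 2, 7, 21, 5), (36, 2, 7, 3, 8), (36, 21, 5, 17, 5), (36, 21, 5, 2, 7), (36, 21, 5, 21, 5), (36, 21, 5, 3, 8), (36, 3, 8, 17, 5), (36, 3, 8, 2, 7), (36, 3, 8, 21, 5), (36, 3, 8, 3, 8)}
Selection credits > credits2: {(14, 13, 7, 3, 4), (3, 11, 7, 30, 5), (36, 2, 7, 17, 5), (36, 2, 7, 21, 5), (36, 3, 8, 17, 5), (36, 3, 8, 2, 7), (36, 3, 8, 21, 5)}
Keep only column(s) credits2, room (2 duplicate(s) eliminated): {(4, 13), (5, 11), (5, 2), (5, 3), (7, 3)}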